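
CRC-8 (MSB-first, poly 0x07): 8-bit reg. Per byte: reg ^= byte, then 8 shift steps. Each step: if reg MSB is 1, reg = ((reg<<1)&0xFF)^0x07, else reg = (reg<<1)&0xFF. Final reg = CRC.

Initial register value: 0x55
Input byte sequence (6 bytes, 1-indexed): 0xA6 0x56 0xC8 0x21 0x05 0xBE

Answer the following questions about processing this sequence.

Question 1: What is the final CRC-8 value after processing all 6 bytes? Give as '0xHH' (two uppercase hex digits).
After byte 1 (0xA6): reg=0xD7
After byte 2 (0x56): reg=0x8E
After byte 3 (0xC8): reg=0xD5
After byte 4 (0x21): reg=0xC2
After byte 5 (0x05): reg=0x5B
After byte 6 (0xBE): reg=0xB5

Answer: 0xB5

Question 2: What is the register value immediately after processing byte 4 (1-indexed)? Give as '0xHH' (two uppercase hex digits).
Answer: 0xC2

Derivation:
After byte 1 (0xA6): reg=0xD7
After byte 2 (0x56): reg=0x8E
After byte 3 (0xC8): reg=0xD5
After byte 4 (0x21): reg=0xC2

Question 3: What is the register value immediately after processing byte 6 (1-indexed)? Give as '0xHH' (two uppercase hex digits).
Answer: 0xB5

Derivation:
After byte 1 (0xA6): reg=0xD7
After byte 2 (0x56): reg=0x8E
After byte 3 (0xC8): reg=0xD5
After byte 4 (0x21): reg=0xC2
After byte 5 (0x05): reg=0x5B
After byte 6 (0xBE): reg=0xB5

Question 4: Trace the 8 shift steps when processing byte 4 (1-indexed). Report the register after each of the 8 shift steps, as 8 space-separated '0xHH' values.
Answer: 0xEF 0xD9 0xB5 0x6D 0xDA 0xB3 0x61 0xC2

Derivation:
After byte 1 (0xA6): reg=0xD7
After byte 2 (0x56): reg=0x8E
After byte 3 (0xC8): reg=0xD5
Register before byte 4: 0xD5
After XOR with byte 0x21: 0xF4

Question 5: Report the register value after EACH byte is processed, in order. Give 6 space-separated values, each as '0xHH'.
0xD7 0x8E 0xD5 0xC2 0x5B 0xB5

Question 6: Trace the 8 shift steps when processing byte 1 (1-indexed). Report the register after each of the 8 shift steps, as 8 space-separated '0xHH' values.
Answer: 0xE1 0xC5 0x8D 0x1D 0x3A 0x74 0xE8 0xD7

Derivation:
Register before byte 1: 0x55
After XOR with byte 0xA6: 0xF3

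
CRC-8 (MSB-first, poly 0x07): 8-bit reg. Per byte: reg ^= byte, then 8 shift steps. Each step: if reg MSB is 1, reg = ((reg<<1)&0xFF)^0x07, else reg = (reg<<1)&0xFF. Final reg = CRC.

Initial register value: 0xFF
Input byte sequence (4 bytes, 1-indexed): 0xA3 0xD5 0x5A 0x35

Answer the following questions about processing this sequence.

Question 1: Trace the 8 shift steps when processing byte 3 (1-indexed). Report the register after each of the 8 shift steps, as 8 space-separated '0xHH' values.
Answer: 0x19 0x32 0x64 0xC8 0x97 0x29 0x52 0xA4

Derivation:
After byte 1 (0xA3): reg=0x93
After byte 2 (0xD5): reg=0xD5
Register before byte 3: 0xD5
After XOR with byte 0x5A: 0x8F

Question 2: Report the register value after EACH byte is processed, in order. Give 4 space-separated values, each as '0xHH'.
0x93 0xD5 0xA4 0xFE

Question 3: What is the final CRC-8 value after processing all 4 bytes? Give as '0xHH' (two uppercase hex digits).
Answer: 0xFE

Derivation:
After byte 1 (0xA3): reg=0x93
After byte 2 (0xD5): reg=0xD5
After byte 3 (0x5A): reg=0xA4
After byte 4 (0x35): reg=0xFE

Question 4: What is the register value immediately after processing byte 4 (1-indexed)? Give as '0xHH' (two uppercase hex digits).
After byte 1 (0xA3): reg=0x93
After byte 2 (0xD5): reg=0xD5
After byte 3 (0x5A): reg=0xA4
After byte 4 (0x35): reg=0xFE

Answer: 0xFE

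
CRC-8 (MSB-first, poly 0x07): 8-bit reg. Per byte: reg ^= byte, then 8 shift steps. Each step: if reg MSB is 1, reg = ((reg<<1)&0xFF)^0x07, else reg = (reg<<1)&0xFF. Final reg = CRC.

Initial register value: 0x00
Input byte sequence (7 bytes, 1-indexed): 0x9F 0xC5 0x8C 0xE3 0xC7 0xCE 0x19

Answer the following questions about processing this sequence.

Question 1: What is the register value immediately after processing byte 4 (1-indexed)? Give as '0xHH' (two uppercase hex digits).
Answer: 0x24

Derivation:
After byte 1 (0x9F): reg=0xD4
After byte 2 (0xC5): reg=0x77
After byte 3 (0x8C): reg=0xEF
After byte 4 (0xE3): reg=0x24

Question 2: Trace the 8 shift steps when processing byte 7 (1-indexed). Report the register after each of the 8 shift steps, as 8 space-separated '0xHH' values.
After byte 1 (0x9F): reg=0xD4
After byte 2 (0xC5): reg=0x77
After byte 3 (0x8C): reg=0xEF
After byte 4 (0xE3): reg=0x24
After byte 5 (0xC7): reg=0xA7
After byte 6 (0xCE): reg=0x18
Register before byte 7: 0x18
After XOR with byte 0x19: 0x01

Answer: 0x02 0x04 0x08 0x10 0x20 0x40 0x80 0x07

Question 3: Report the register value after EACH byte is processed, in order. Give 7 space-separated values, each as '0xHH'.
0xD4 0x77 0xEF 0x24 0xA7 0x18 0x07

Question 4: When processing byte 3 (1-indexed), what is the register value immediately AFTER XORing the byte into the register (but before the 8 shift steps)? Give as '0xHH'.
Answer: 0xFB

Derivation:
Register before byte 3: 0x77
Byte 3: 0x8C
0x77 XOR 0x8C = 0xFB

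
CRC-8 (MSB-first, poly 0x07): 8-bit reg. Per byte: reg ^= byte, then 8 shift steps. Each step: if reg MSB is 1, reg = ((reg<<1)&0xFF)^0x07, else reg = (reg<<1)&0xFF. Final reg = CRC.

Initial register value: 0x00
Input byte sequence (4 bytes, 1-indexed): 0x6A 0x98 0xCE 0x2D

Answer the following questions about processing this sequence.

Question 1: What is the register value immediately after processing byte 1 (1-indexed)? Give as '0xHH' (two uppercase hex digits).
After byte 1 (0x6A): reg=0x11

Answer: 0x11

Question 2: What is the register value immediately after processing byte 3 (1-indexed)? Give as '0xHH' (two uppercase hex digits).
Answer: 0x6F

Derivation:
After byte 1 (0x6A): reg=0x11
After byte 2 (0x98): reg=0xB6
After byte 3 (0xCE): reg=0x6F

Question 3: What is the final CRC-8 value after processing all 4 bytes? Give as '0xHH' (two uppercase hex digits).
Answer: 0xC9

Derivation:
After byte 1 (0x6A): reg=0x11
After byte 2 (0x98): reg=0xB6
After byte 3 (0xCE): reg=0x6F
After byte 4 (0x2D): reg=0xC9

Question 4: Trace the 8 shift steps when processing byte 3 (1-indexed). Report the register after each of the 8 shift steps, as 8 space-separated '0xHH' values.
Answer: 0xF0 0xE7 0xC9 0x95 0x2D 0x5A 0xB4 0x6F

Derivation:
After byte 1 (0x6A): reg=0x11
After byte 2 (0x98): reg=0xB6
Register before byte 3: 0xB6
After XOR with byte 0xCE: 0x78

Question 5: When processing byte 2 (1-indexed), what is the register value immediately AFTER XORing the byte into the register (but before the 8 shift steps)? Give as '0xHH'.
Register before byte 2: 0x11
Byte 2: 0x98
0x11 XOR 0x98 = 0x89

Answer: 0x89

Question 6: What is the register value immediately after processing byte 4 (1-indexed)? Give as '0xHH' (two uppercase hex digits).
Answer: 0xC9

Derivation:
After byte 1 (0x6A): reg=0x11
After byte 2 (0x98): reg=0xB6
After byte 3 (0xCE): reg=0x6F
After byte 4 (0x2D): reg=0xC9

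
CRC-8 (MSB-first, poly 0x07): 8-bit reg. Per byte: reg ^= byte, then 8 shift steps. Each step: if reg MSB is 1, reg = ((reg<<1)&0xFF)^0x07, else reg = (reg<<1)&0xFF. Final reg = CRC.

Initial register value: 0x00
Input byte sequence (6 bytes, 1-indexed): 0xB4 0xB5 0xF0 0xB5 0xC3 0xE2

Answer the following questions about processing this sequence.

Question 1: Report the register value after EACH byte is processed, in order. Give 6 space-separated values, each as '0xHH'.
0x05 0x19 0x91 0xFC 0xBD 0x9A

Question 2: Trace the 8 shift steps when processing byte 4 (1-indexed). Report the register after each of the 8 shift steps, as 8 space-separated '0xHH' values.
After byte 1 (0xB4): reg=0x05
After byte 2 (0xB5): reg=0x19
After byte 3 (0xF0): reg=0x91
Register before byte 4: 0x91
After XOR with byte 0xB5: 0x24

Answer: 0x48 0x90 0x27 0x4E 0x9C 0x3F 0x7E 0xFC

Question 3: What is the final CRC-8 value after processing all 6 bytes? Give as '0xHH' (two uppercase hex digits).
After byte 1 (0xB4): reg=0x05
After byte 2 (0xB5): reg=0x19
After byte 3 (0xF0): reg=0x91
After byte 4 (0xB5): reg=0xFC
After byte 5 (0xC3): reg=0xBD
After byte 6 (0xE2): reg=0x9A

Answer: 0x9A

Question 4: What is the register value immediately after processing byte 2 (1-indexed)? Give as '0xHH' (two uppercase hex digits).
Answer: 0x19

Derivation:
After byte 1 (0xB4): reg=0x05
After byte 2 (0xB5): reg=0x19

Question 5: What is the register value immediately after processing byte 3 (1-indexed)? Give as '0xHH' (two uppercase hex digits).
Answer: 0x91

Derivation:
After byte 1 (0xB4): reg=0x05
After byte 2 (0xB5): reg=0x19
After byte 3 (0xF0): reg=0x91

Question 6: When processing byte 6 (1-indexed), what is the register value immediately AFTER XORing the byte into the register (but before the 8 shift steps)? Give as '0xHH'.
Register before byte 6: 0xBD
Byte 6: 0xE2
0xBD XOR 0xE2 = 0x5F

Answer: 0x5F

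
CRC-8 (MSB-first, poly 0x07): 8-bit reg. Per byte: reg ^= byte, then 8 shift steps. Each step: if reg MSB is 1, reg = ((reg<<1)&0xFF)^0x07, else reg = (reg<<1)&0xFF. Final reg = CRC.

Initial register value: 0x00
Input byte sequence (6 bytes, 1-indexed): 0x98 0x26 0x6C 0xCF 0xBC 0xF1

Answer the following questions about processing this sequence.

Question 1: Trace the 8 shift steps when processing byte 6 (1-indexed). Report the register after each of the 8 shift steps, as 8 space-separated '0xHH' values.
Answer: 0xB1 0x65 0xCA 0x93 0x21 0x42 0x84 0x0F

Derivation:
After byte 1 (0x98): reg=0xC1
After byte 2 (0x26): reg=0xBB
After byte 3 (0x6C): reg=0x2B
After byte 4 (0xCF): reg=0xB2
After byte 5 (0xBC): reg=0x2A
Register before byte 6: 0x2A
After XOR with byte 0xF1: 0xDB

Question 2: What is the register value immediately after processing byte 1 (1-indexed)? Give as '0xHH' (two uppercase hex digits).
After byte 1 (0x98): reg=0xC1

Answer: 0xC1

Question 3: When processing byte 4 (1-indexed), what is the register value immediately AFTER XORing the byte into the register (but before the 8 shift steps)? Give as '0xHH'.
Register before byte 4: 0x2B
Byte 4: 0xCF
0x2B XOR 0xCF = 0xE4

Answer: 0xE4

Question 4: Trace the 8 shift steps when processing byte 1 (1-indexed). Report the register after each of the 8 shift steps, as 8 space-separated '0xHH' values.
Register before byte 1: 0x00
After XOR with byte 0x98: 0x98

Answer: 0x37 0x6E 0xDC 0xBF 0x79 0xF2 0xE3 0xC1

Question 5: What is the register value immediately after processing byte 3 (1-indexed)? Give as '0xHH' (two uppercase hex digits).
After byte 1 (0x98): reg=0xC1
After byte 2 (0x26): reg=0xBB
After byte 3 (0x6C): reg=0x2B

Answer: 0x2B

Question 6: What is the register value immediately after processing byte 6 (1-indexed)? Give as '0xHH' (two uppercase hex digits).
After byte 1 (0x98): reg=0xC1
After byte 2 (0x26): reg=0xBB
After byte 3 (0x6C): reg=0x2B
After byte 4 (0xCF): reg=0xB2
After byte 5 (0xBC): reg=0x2A
After byte 6 (0xF1): reg=0x0F

Answer: 0x0F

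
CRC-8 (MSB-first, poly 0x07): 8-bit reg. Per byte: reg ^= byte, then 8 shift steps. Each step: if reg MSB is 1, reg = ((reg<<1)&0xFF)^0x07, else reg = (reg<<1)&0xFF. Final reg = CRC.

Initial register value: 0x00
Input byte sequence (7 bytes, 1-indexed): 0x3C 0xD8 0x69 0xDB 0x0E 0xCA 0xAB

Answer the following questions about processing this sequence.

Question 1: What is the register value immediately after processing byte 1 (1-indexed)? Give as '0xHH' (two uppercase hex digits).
After byte 1 (0x3C): reg=0xB4

Answer: 0xB4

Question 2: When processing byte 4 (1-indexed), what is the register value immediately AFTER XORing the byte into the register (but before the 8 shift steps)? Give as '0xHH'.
Register before byte 4: 0x11
Byte 4: 0xDB
0x11 XOR 0xDB = 0xCA

Answer: 0xCA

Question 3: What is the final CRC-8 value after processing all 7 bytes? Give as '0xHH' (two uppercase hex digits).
After byte 1 (0x3C): reg=0xB4
After byte 2 (0xD8): reg=0x03
After byte 3 (0x69): reg=0x11
After byte 4 (0xDB): reg=0x78
After byte 5 (0x0E): reg=0x45
After byte 6 (0xCA): reg=0xA4
After byte 7 (0xAB): reg=0x2D

Answer: 0x2D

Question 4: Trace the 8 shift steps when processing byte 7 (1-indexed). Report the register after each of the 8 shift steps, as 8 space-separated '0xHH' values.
Answer: 0x1E 0x3C 0x78 0xF0 0xE7 0xC9 0x95 0x2D

Derivation:
After byte 1 (0x3C): reg=0xB4
After byte 2 (0xD8): reg=0x03
After byte 3 (0x69): reg=0x11
After byte 4 (0xDB): reg=0x78
After byte 5 (0x0E): reg=0x45
After byte 6 (0xCA): reg=0xA4
Register before byte 7: 0xA4
After XOR with byte 0xAB: 0x0F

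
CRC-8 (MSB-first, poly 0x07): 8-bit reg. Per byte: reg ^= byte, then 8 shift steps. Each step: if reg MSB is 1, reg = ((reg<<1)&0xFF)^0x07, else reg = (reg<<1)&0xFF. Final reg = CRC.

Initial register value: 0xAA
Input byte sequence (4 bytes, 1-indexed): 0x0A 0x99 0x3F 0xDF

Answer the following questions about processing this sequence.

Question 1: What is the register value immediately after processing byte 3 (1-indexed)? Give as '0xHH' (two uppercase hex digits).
Answer: 0xA9

Derivation:
After byte 1 (0x0A): reg=0x69
After byte 2 (0x99): reg=0xDE
After byte 3 (0x3F): reg=0xA9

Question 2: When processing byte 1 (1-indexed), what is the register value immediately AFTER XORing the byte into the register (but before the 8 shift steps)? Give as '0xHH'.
Register before byte 1: 0xAA
Byte 1: 0x0A
0xAA XOR 0x0A = 0xA0

Answer: 0xA0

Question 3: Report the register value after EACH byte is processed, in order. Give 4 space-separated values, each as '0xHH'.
0x69 0xDE 0xA9 0x45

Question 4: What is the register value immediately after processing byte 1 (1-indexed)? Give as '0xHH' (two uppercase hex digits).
Answer: 0x69

Derivation:
After byte 1 (0x0A): reg=0x69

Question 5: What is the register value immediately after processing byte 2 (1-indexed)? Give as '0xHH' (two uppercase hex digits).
After byte 1 (0x0A): reg=0x69
After byte 2 (0x99): reg=0xDE

Answer: 0xDE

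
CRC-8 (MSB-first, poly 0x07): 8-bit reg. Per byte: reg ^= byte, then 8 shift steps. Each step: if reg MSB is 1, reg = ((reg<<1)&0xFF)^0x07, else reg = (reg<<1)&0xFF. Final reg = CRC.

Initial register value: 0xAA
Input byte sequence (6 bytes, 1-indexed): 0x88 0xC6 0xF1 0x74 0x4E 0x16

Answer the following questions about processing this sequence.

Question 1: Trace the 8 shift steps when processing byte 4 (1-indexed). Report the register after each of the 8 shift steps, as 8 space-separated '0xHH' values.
Answer: 0x51 0xA2 0x43 0x86 0x0B 0x16 0x2C 0x58

Derivation:
After byte 1 (0x88): reg=0xEE
After byte 2 (0xC6): reg=0xD8
After byte 3 (0xF1): reg=0xDF
Register before byte 4: 0xDF
After XOR with byte 0x74: 0xAB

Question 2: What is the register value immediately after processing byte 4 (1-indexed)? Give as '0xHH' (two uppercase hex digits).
Answer: 0x58

Derivation:
After byte 1 (0x88): reg=0xEE
After byte 2 (0xC6): reg=0xD8
After byte 3 (0xF1): reg=0xDF
After byte 4 (0x74): reg=0x58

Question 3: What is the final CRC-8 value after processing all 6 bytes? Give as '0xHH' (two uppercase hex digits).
After byte 1 (0x88): reg=0xEE
After byte 2 (0xC6): reg=0xD8
After byte 3 (0xF1): reg=0xDF
After byte 4 (0x74): reg=0x58
After byte 5 (0x4E): reg=0x62
After byte 6 (0x16): reg=0x4B

Answer: 0x4B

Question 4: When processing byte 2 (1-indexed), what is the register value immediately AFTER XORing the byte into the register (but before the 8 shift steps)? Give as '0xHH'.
Answer: 0x28

Derivation:
Register before byte 2: 0xEE
Byte 2: 0xC6
0xEE XOR 0xC6 = 0x28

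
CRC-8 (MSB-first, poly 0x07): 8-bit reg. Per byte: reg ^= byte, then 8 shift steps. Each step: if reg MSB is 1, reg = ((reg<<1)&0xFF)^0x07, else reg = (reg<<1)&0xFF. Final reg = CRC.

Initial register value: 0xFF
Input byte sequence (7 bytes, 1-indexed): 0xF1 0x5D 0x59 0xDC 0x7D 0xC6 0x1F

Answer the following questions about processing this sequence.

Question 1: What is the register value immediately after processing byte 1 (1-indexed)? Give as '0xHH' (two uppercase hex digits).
After byte 1 (0xF1): reg=0x2A

Answer: 0x2A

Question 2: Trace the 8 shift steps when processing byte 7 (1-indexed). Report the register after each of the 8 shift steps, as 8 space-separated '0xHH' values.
After byte 1 (0xF1): reg=0x2A
After byte 2 (0x5D): reg=0x42
After byte 3 (0x59): reg=0x41
After byte 4 (0xDC): reg=0xDA
After byte 5 (0x7D): reg=0x7C
After byte 6 (0xC6): reg=0x2F
Register before byte 7: 0x2F
After XOR with byte 0x1F: 0x30

Answer: 0x60 0xC0 0x87 0x09 0x12 0x24 0x48 0x90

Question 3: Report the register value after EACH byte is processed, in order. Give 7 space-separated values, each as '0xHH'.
0x2A 0x42 0x41 0xDA 0x7C 0x2F 0x90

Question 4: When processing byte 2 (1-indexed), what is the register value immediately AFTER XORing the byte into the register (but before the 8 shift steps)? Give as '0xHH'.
Answer: 0x77

Derivation:
Register before byte 2: 0x2A
Byte 2: 0x5D
0x2A XOR 0x5D = 0x77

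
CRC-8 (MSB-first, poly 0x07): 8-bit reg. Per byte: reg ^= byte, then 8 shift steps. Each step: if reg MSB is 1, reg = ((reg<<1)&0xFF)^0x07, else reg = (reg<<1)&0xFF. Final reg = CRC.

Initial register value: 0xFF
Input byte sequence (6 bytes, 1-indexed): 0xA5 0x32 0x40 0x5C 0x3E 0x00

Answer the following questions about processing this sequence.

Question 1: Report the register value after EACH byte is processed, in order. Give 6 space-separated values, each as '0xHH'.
0x81 0x10 0xB7 0x9F 0x6E 0x0D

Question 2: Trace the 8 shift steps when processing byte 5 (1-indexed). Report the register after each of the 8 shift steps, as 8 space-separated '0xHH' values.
Answer: 0x45 0x8A 0x13 0x26 0x4C 0x98 0x37 0x6E

Derivation:
After byte 1 (0xA5): reg=0x81
After byte 2 (0x32): reg=0x10
After byte 3 (0x40): reg=0xB7
After byte 4 (0x5C): reg=0x9F
Register before byte 5: 0x9F
After XOR with byte 0x3E: 0xA1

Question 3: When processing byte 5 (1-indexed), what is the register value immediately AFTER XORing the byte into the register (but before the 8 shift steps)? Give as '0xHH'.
Answer: 0xA1

Derivation:
Register before byte 5: 0x9F
Byte 5: 0x3E
0x9F XOR 0x3E = 0xA1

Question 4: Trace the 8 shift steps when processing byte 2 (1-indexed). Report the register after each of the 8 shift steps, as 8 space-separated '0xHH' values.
Answer: 0x61 0xC2 0x83 0x01 0x02 0x04 0x08 0x10

Derivation:
After byte 1 (0xA5): reg=0x81
Register before byte 2: 0x81
After XOR with byte 0x32: 0xB3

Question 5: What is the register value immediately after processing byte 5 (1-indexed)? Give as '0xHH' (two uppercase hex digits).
Answer: 0x6E

Derivation:
After byte 1 (0xA5): reg=0x81
After byte 2 (0x32): reg=0x10
After byte 3 (0x40): reg=0xB7
After byte 4 (0x5C): reg=0x9F
After byte 5 (0x3E): reg=0x6E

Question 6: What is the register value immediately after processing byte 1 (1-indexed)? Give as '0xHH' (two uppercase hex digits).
After byte 1 (0xA5): reg=0x81

Answer: 0x81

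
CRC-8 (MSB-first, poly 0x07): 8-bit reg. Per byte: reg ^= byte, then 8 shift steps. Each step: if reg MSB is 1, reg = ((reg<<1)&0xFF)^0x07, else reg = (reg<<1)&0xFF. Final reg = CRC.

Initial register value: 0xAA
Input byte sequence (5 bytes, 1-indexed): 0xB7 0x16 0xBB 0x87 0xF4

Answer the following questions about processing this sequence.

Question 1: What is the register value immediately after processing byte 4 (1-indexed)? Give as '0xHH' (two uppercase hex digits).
After byte 1 (0xB7): reg=0x53
After byte 2 (0x16): reg=0xDC
After byte 3 (0xBB): reg=0x32
After byte 4 (0x87): reg=0x02

Answer: 0x02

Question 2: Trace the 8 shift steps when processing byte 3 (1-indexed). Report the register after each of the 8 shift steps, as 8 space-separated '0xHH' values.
After byte 1 (0xB7): reg=0x53
After byte 2 (0x16): reg=0xDC
Register before byte 3: 0xDC
After XOR with byte 0xBB: 0x67

Answer: 0xCE 0x9B 0x31 0x62 0xC4 0x8F 0x19 0x32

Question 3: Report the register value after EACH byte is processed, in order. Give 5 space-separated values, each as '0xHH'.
0x53 0xDC 0x32 0x02 0xCC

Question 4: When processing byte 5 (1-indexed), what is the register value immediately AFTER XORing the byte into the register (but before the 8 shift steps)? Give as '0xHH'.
Answer: 0xF6

Derivation:
Register before byte 5: 0x02
Byte 5: 0xF4
0x02 XOR 0xF4 = 0xF6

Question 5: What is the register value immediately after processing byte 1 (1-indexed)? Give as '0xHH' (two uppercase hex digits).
Answer: 0x53

Derivation:
After byte 1 (0xB7): reg=0x53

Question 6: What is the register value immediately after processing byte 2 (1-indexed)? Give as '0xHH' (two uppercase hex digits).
After byte 1 (0xB7): reg=0x53
After byte 2 (0x16): reg=0xDC

Answer: 0xDC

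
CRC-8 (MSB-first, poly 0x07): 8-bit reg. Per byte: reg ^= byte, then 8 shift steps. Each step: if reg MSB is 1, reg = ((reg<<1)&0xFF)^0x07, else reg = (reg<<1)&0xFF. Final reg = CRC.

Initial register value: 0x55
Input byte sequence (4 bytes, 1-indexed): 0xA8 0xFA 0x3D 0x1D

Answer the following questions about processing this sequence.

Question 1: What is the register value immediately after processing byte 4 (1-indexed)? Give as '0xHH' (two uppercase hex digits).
Answer: 0x55

Derivation:
After byte 1 (0xA8): reg=0xFD
After byte 2 (0xFA): reg=0x15
After byte 3 (0x3D): reg=0xD8
After byte 4 (0x1D): reg=0x55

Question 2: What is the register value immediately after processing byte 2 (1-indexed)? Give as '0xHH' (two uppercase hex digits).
Answer: 0x15

Derivation:
After byte 1 (0xA8): reg=0xFD
After byte 2 (0xFA): reg=0x15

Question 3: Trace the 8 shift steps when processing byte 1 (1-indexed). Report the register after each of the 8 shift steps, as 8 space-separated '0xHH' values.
Answer: 0xFD 0xFD 0xFD 0xFD 0xFD 0xFD 0xFD 0xFD

Derivation:
Register before byte 1: 0x55
After XOR with byte 0xA8: 0xFD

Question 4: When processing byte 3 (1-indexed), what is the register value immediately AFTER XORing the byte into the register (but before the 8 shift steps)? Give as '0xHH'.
Answer: 0x28

Derivation:
Register before byte 3: 0x15
Byte 3: 0x3D
0x15 XOR 0x3D = 0x28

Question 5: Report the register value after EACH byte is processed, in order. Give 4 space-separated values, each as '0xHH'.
0xFD 0x15 0xD8 0x55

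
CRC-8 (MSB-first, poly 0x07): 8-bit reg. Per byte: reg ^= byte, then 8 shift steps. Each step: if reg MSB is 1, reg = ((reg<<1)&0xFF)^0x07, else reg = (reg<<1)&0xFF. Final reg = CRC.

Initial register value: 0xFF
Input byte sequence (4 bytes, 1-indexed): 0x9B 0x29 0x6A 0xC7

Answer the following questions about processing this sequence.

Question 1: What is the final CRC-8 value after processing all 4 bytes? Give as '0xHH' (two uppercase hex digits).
Answer: 0x58

Derivation:
After byte 1 (0x9B): reg=0x3B
After byte 2 (0x29): reg=0x7E
After byte 3 (0x6A): reg=0x6C
After byte 4 (0xC7): reg=0x58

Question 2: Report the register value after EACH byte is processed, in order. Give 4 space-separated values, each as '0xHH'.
0x3B 0x7E 0x6C 0x58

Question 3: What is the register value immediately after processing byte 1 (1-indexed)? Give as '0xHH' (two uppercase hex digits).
After byte 1 (0x9B): reg=0x3B

Answer: 0x3B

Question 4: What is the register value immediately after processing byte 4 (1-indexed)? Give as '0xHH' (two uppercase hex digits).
After byte 1 (0x9B): reg=0x3B
After byte 2 (0x29): reg=0x7E
After byte 3 (0x6A): reg=0x6C
After byte 4 (0xC7): reg=0x58

Answer: 0x58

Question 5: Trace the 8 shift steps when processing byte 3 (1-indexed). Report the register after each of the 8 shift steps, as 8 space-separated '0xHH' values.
After byte 1 (0x9B): reg=0x3B
After byte 2 (0x29): reg=0x7E
Register before byte 3: 0x7E
After XOR with byte 0x6A: 0x14

Answer: 0x28 0x50 0xA0 0x47 0x8E 0x1B 0x36 0x6C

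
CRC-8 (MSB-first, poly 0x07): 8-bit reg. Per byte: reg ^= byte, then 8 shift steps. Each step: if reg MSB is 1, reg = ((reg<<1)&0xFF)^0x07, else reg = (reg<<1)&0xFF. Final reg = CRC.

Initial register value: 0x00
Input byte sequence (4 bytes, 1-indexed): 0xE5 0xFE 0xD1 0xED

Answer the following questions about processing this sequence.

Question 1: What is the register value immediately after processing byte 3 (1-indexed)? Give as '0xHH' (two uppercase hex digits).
Answer: 0xF5

Derivation:
After byte 1 (0xE5): reg=0xB5
After byte 2 (0xFE): reg=0xF6
After byte 3 (0xD1): reg=0xF5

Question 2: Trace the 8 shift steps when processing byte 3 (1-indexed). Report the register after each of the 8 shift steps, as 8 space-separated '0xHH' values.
After byte 1 (0xE5): reg=0xB5
After byte 2 (0xFE): reg=0xF6
Register before byte 3: 0xF6
After XOR with byte 0xD1: 0x27

Answer: 0x4E 0x9C 0x3F 0x7E 0xFC 0xFF 0xF9 0xF5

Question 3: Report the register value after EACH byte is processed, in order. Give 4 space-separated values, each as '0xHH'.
0xB5 0xF6 0xF5 0x48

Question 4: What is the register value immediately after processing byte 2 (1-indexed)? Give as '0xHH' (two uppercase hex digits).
After byte 1 (0xE5): reg=0xB5
After byte 2 (0xFE): reg=0xF6

Answer: 0xF6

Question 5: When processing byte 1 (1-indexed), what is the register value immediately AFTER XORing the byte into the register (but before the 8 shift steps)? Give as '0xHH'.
Answer: 0xE5

Derivation:
Register before byte 1: 0x00
Byte 1: 0xE5
0x00 XOR 0xE5 = 0xE5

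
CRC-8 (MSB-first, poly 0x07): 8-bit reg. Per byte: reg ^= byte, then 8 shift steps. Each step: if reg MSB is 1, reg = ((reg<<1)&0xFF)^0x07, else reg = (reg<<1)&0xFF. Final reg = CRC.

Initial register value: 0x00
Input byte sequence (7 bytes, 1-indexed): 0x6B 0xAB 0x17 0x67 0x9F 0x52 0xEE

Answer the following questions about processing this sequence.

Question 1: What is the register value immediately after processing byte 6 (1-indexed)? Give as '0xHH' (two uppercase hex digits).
After byte 1 (0x6B): reg=0x16
After byte 2 (0xAB): reg=0x3A
After byte 3 (0x17): reg=0xC3
After byte 4 (0x67): reg=0x75
After byte 5 (0x9F): reg=0x98
After byte 6 (0x52): reg=0x78

Answer: 0x78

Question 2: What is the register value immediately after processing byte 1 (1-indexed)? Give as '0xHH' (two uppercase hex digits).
Answer: 0x16

Derivation:
After byte 1 (0x6B): reg=0x16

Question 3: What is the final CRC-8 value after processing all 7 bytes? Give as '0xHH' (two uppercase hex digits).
Answer: 0xEB

Derivation:
After byte 1 (0x6B): reg=0x16
After byte 2 (0xAB): reg=0x3A
After byte 3 (0x17): reg=0xC3
After byte 4 (0x67): reg=0x75
After byte 5 (0x9F): reg=0x98
After byte 6 (0x52): reg=0x78
After byte 7 (0xEE): reg=0xEB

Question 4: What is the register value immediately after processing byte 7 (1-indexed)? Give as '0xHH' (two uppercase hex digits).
After byte 1 (0x6B): reg=0x16
After byte 2 (0xAB): reg=0x3A
After byte 3 (0x17): reg=0xC3
After byte 4 (0x67): reg=0x75
After byte 5 (0x9F): reg=0x98
After byte 6 (0x52): reg=0x78
After byte 7 (0xEE): reg=0xEB

Answer: 0xEB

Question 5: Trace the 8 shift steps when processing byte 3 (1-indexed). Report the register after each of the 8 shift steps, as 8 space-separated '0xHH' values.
After byte 1 (0x6B): reg=0x16
After byte 2 (0xAB): reg=0x3A
Register before byte 3: 0x3A
After XOR with byte 0x17: 0x2D

Answer: 0x5A 0xB4 0x6F 0xDE 0xBB 0x71 0xE2 0xC3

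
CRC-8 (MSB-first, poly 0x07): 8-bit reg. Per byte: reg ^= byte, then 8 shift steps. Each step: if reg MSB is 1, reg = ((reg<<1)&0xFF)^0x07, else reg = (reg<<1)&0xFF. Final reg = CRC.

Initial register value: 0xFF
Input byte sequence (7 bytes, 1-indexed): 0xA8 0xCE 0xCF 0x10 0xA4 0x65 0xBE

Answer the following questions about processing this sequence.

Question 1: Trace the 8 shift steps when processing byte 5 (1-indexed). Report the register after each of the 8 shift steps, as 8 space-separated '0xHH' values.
After byte 1 (0xA8): reg=0xA2
After byte 2 (0xCE): reg=0x03
After byte 3 (0xCF): reg=0x6A
After byte 4 (0x10): reg=0x61
Register before byte 5: 0x61
After XOR with byte 0xA4: 0xC5

Answer: 0x8D 0x1D 0x3A 0x74 0xE8 0xD7 0xA9 0x55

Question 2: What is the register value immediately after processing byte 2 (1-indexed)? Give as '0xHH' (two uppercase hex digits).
After byte 1 (0xA8): reg=0xA2
After byte 2 (0xCE): reg=0x03

Answer: 0x03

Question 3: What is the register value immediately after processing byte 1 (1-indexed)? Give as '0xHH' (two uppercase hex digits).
After byte 1 (0xA8): reg=0xA2

Answer: 0xA2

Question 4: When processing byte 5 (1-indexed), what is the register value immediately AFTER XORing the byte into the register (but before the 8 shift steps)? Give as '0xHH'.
Answer: 0xC5

Derivation:
Register before byte 5: 0x61
Byte 5: 0xA4
0x61 XOR 0xA4 = 0xC5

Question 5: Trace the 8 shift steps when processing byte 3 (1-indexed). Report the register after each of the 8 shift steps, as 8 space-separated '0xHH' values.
Answer: 0x9F 0x39 0x72 0xE4 0xCF 0x99 0x35 0x6A

Derivation:
After byte 1 (0xA8): reg=0xA2
After byte 2 (0xCE): reg=0x03
Register before byte 3: 0x03
After XOR with byte 0xCF: 0xCC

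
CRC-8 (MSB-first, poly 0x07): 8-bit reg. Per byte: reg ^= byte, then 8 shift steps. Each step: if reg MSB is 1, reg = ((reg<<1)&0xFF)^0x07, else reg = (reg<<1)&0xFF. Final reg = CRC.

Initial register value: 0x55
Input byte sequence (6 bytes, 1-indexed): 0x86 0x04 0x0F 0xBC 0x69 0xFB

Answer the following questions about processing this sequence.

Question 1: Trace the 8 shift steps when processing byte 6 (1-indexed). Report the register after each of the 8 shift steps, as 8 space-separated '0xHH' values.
After byte 1 (0x86): reg=0x37
After byte 2 (0x04): reg=0x99
After byte 3 (0x0F): reg=0xEB
After byte 4 (0xBC): reg=0xA2
After byte 5 (0x69): reg=0x7F
Register before byte 6: 0x7F
After XOR with byte 0xFB: 0x84

Answer: 0x0F 0x1E 0x3C 0x78 0xF0 0xE7 0xC9 0x95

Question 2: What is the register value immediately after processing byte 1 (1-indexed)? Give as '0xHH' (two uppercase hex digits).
After byte 1 (0x86): reg=0x37

Answer: 0x37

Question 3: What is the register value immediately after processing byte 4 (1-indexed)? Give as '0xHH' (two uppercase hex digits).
Answer: 0xA2

Derivation:
After byte 1 (0x86): reg=0x37
After byte 2 (0x04): reg=0x99
After byte 3 (0x0F): reg=0xEB
After byte 4 (0xBC): reg=0xA2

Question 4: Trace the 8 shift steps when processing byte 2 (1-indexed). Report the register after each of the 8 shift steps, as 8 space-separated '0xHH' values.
After byte 1 (0x86): reg=0x37
Register before byte 2: 0x37
After XOR with byte 0x04: 0x33

Answer: 0x66 0xCC 0x9F 0x39 0x72 0xE4 0xCF 0x99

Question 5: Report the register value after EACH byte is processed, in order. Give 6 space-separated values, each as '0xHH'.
0x37 0x99 0xEB 0xA2 0x7F 0x95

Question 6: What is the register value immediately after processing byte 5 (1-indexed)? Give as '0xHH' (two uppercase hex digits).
After byte 1 (0x86): reg=0x37
After byte 2 (0x04): reg=0x99
After byte 3 (0x0F): reg=0xEB
After byte 4 (0xBC): reg=0xA2
After byte 5 (0x69): reg=0x7F

Answer: 0x7F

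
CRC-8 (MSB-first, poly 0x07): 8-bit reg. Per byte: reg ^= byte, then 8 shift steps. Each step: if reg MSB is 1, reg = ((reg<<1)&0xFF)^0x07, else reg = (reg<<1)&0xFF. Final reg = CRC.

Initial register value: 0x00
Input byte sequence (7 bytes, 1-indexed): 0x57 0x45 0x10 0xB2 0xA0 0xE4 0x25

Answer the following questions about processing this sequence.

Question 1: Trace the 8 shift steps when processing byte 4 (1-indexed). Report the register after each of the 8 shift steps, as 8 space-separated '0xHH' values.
Answer: 0xD3 0xA1 0x45 0x8A 0x13 0x26 0x4C 0x98

Derivation:
After byte 1 (0x57): reg=0xA2
After byte 2 (0x45): reg=0xBB
After byte 3 (0x10): reg=0x58
Register before byte 4: 0x58
After XOR with byte 0xB2: 0xEA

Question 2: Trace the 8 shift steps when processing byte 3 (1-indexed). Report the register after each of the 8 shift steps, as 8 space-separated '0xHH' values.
After byte 1 (0x57): reg=0xA2
After byte 2 (0x45): reg=0xBB
Register before byte 3: 0xBB
After XOR with byte 0x10: 0xAB

Answer: 0x51 0xA2 0x43 0x86 0x0B 0x16 0x2C 0x58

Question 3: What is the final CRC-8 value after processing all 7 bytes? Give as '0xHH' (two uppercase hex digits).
Answer: 0x5C

Derivation:
After byte 1 (0x57): reg=0xA2
After byte 2 (0x45): reg=0xBB
After byte 3 (0x10): reg=0x58
After byte 4 (0xB2): reg=0x98
After byte 5 (0xA0): reg=0xA8
After byte 6 (0xE4): reg=0xE3
After byte 7 (0x25): reg=0x5C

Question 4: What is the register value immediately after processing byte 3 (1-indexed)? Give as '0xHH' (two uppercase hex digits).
After byte 1 (0x57): reg=0xA2
After byte 2 (0x45): reg=0xBB
After byte 3 (0x10): reg=0x58

Answer: 0x58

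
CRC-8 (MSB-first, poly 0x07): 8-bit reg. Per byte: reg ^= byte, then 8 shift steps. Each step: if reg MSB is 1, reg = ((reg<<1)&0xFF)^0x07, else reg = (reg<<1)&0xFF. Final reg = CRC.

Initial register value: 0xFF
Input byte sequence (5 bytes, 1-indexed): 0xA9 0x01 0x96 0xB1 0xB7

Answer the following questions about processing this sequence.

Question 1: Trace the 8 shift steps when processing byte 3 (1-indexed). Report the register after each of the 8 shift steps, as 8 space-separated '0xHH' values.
Answer: 0xC1 0x85 0x0D 0x1A 0x34 0x68 0xD0 0xA7

Derivation:
After byte 1 (0xA9): reg=0xA5
After byte 2 (0x01): reg=0x75
Register before byte 3: 0x75
After XOR with byte 0x96: 0xE3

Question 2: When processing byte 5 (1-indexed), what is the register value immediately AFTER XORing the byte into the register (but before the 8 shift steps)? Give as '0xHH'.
Register before byte 5: 0x62
Byte 5: 0xB7
0x62 XOR 0xB7 = 0xD5

Answer: 0xD5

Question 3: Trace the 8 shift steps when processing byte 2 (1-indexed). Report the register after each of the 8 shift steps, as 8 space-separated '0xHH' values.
Answer: 0x4F 0x9E 0x3B 0x76 0xEC 0xDF 0xB9 0x75

Derivation:
After byte 1 (0xA9): reg=0xA5
Register before byte 2: 0xA5
After XOR with byte 0x01: 0xA4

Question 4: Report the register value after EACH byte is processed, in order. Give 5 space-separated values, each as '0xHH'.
0xA5 0x75 0xA7 0x62 0x25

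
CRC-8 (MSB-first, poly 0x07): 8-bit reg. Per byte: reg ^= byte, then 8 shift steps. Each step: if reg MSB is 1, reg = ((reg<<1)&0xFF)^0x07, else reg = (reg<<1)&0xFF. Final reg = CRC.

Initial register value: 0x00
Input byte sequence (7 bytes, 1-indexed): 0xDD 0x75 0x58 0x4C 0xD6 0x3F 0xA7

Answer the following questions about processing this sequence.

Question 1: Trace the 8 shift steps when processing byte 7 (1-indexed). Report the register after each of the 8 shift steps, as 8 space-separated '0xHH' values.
After byte 1 (0xDD): reg=0x1D
After byte 2 (0x75): reg=0x1F
After byte 3 (0x58): reg=0xD2
After byte 4 (0x4C): reg=0xD3
After byte 5 (0xD6): reg=0x1B
After byte 6 (0x3F): reg=0xFC
Register before byte 7: 0xFC
After XOR with byte 0xA7: 0x5B

Answer: 0xB6 0x6B 0xD6 0xAB 0x51 0xA2 0x43 0x86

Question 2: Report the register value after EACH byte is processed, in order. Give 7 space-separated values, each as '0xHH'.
0x1D 0x1F 0xD2 0xD3 0x1B 0xFC 0x86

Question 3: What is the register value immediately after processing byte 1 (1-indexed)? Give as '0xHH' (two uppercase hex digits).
Answer: 0x1D

Derivation:
After byte 1 (0xDD): reg=0x1D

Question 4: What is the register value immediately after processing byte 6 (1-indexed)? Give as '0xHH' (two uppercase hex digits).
Answer: 0xFC

Derivation:
After byte 1 (0xDD): reg=0x1D
After byte 2 (0x75): reg=0x1F
After byte 3 (0x58): reg=0xD2
After byte 4 (0x4C): reg=0xD3
After byte 5 (0xD6): reg=0x1B
After byte 6 (0x3F): reg=0xFC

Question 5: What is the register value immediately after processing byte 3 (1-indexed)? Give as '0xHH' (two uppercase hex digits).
Answer: 0xD2

Derivation:
After byte 1 (0xDD): reg=0x1D
After byte 2 (0x75): reg=0x1F
After byte 3 (0x58): reg=0xD2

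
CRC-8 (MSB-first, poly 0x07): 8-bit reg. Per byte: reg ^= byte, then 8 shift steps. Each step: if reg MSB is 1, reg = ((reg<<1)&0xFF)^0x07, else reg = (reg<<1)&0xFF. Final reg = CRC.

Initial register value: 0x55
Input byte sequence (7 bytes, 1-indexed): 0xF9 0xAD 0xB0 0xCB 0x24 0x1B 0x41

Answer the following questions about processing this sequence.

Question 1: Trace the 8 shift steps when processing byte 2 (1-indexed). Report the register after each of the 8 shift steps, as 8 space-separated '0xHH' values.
After byte 1 (0xF9): reg=0x4D
Register before byte 2: 0x4D
After XOR with byte 0xAD: 0xE0

Answer: 0xC7 0x89 0x15 0x2A 0x54 0xA8 0x57 0xAE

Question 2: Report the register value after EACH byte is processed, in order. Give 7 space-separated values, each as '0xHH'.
0x4D 0xAE 0x5A 0xFE 0x08 0x79 0xA8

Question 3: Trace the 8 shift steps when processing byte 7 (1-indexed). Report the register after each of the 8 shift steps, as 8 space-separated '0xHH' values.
Answer: 0x70 0xE0 0xC7 0x89 0x15 0x2A 0x54 0xA8

Derivation:
After byte 1 (0xF9): reg=0x4D
After byte 2 (0xAD): reg=0xAE
After byte 3 (0xB0): reg=0x5A
After byte 4 (0xCB): reg=0xFE
After byte 5 (0x24): reg=0x08
After byte 6 (0x1B): reg=0x79
Register before byte 7: 0x79
After XOR with byte 0x41: 0x38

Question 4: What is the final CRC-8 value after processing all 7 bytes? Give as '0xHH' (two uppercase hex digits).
Answer: 0xA8

Derivation:
After byte 1 (0xF9): reg=0x4D
After byte 2 (0xAD): reg=0xAE
After byte 3 (0xB0): reg=0x5A
After byte 4 (0xCB): reg=0xFE
After byte 5 (0x24): reg=0x08
After byte 6 (0x1B): reg=0x79
After byte 7 (0x41): reg=0xA8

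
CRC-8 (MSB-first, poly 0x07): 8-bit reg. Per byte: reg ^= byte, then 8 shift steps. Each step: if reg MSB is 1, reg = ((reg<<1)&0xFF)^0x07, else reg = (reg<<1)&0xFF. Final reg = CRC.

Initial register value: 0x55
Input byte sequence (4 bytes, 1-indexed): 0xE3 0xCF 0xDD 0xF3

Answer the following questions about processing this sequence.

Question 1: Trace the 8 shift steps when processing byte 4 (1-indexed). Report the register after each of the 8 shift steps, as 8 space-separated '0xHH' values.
Answer: 0xAE 0x5B 0xB6 0x6B 0xD6 0xAB 0x51 0xA2

Derivation:
After byte 1 (0xE3): reg=0x0B
After byte 2 (0xCF): reg=0x52
After byte 3 (0xDD): reg=0xA4
Register before byte 4: 0xA4
After XOR with byte 0xF3: 0x57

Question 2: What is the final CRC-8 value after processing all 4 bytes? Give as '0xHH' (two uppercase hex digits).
Answer: 0xA2

Derivation:
After byte 1 (0xE3): reg=0x0B
After byte 2 (0xCF): reg=0x52
After byte 3 (0xDD): reg=0xA4
After byte 4 (0xF3): reg=0xA2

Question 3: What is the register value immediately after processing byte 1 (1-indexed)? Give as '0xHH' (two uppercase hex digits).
Answer: 0x0B

Derivation:
After byte 1 (0xE3): reg=0x0B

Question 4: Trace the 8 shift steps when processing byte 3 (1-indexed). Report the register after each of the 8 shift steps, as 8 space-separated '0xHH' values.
After byte 1 (0xE3): reg=0x0B
After byte 2 (0xCF): reg=0x52
Register before byte 3: 0x52
After XOR with byte 0xDD: 0x8F

Answer: 0x19 0x32 0x64 0xC8 0x97 0x29 0x52 0xA4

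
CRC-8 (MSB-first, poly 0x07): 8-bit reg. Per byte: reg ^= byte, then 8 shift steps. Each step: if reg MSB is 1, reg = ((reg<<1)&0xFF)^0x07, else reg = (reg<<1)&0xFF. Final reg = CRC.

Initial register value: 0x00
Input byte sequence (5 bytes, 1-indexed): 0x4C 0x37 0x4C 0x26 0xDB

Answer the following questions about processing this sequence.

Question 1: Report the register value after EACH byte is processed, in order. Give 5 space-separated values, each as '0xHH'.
0xE3 0x22 0x0D 0xD1 0x36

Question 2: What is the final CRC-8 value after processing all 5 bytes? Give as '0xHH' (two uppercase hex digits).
After byte 1 (0x4C): reg=0xE3
After byte 2 (0x37): reg=0x22
After byte 3 (0x4C): reg=0x0D
After byte 4 (0x26): reg=0xD1
After byte 5 (0xDB): reg=0x36

Answer: 0x36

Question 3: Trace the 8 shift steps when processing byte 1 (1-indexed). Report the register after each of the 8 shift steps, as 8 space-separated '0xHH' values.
Answer: 0x98 0x37 0x6E 0xDC 0xBF 0x79 0xF2 0xE3

Derivation:
Register before byte 1: 0x00
After XOR with byte 0x4C: 0x4C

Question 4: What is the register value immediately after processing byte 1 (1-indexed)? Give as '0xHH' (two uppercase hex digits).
After byte 1 (0x4C): reg=0xE3

Answer: 0xE3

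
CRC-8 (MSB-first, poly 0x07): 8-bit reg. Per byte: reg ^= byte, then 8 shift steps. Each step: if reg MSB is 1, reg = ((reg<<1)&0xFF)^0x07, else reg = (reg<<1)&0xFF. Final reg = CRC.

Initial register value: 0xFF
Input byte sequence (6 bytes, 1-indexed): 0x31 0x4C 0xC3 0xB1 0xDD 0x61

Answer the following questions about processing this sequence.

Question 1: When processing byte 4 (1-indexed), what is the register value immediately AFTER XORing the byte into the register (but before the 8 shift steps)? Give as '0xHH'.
Answer: 0xF0

Derivation:
Register before byte 4: 0x41
Byte 4: 0xB1
0x41 XOR 0xB1 = 0xF0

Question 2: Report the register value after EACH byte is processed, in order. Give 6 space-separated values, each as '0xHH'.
0x64 0xD8 0x41 0xDE 0x09 0x1F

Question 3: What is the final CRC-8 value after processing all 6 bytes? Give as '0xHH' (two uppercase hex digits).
After byte 1 (0x31): reg=0x64
After byte 2 (0x4C): reg=0xD8
After byte 3 (0xC3): reg=0x41
After byte 4 (0xB1): reg=0xDE
After byte 5 (0xDD): reg=0x09
After byte 6 (0x61): reg=0x1F

Answer: 0x1F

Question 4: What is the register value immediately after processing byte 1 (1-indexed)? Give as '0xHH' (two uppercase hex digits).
After byte 1 (0x31): reg=0x64

Answer: 0x64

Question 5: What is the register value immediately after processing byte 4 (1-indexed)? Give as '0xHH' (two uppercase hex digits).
After byte 1 (0x31): reg=0x64
After byte 2 (0x4C): reg=0xD8
After byte 3 (0xC3): reg=0x41
After byte 4 (0xB1): reg=0xDE

Answer: 0xDE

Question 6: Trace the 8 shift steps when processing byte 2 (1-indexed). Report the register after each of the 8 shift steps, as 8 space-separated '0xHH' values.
After byte 1 (0x31): reg=0x64
Register before byte 2: 0x64
After XOR with byte 0x4C: 0x28

Answer: 0x50 0xA0 0x47 0x8E 0x1B 0x36 0x6C 0xD8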